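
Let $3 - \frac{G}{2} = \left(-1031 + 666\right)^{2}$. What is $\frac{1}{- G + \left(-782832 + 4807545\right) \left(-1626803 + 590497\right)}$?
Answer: $- \frac{1}{4170833963734} \approx -2.3976 \cdot 10^{-13}$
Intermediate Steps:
$G = -266444$ ($G = 6 - 2 \left(-1031 + 666\right)^{2} = 6 - 2 \left(-365\right)^{2} = 6 - 266450 = -266444$)
$\frac{1}{- G + \left(-782832 + 4807545\right) \left(-1626803 + 590497\right)} = \frac{1}{\left(-1\right) \left(-266444\right) + \left(-782832 + 4807545\right) \left(-1626803 + 590497\right)} = \frac{1}{266444 + 4024713 \left(-1036306\right)} = \frac{1}{266444 - 4170834230178} = \frac{1}{-4170833963734} = - \frac{1}{4170833963734}$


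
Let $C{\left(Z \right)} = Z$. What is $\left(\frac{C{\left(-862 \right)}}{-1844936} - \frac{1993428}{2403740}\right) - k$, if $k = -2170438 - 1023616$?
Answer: $\frac{1770601999489747229}{554343307580} \approx 3.1941 \cdot 10^{6}$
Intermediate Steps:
$k = -3194054$ ($k = -2170438 - 1023616 = -3194054$)
$\left(\frac{C{\left(-862 \right)}}{-1844936} - \frac{1993428}{2403740}\right) - k = \left(- \frac{862}{-1844936} - \frac{1993428}{2403740}\right) - -3194054 = \left(\left(-862\right) \left(- \frac{1}{1844936}\right) - \frac{498357}{600935}\right) + 3194054 = \left(\frac{431}{922468} - \frac{498357}{600935}\right) + 3194054 = - \frac{459459382091}{554343307580} + 3194054 = \frac{1770601999489747229}{554343307580}$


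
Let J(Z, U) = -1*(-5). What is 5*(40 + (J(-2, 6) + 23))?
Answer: 340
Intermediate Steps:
J(Z, U) = 5
5*(40 + (J(-2, 6) + 23)) = 5*(40 + (5 + 23)) = 5*(40 + 28) = 5*68 = 340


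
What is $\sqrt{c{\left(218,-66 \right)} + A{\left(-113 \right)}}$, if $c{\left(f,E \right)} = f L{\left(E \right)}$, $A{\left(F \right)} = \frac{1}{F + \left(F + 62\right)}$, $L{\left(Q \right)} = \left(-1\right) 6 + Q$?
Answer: $\frac{i \sqrt{105539945}}{82} \approx 125.28 i$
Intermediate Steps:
$L{\left(Q \right)} = -6 + Q$
$A{\left(F \right)} = \frac{1}{62 + 2 F}$ ($A{\left(F \right)} = \frac{1}{F + \left(62 + F\right)} = \frac{1}{62 + 2 F}$)
$c{\left(f,E \right)} = f \left(-6 + E\right)$
$\sqrt{c{\left(218,-66 \right)} + A{\left(-113 \right)}} = \sqrt{218 \left(-6 - 66\right) + \frac{1}{2 \left(31 - 113\right)}} = \sqrt{218 \left(-72\right) + \frac{1}{2 \left(-82\right)}} = \sqrt{-15696 + \frac{1}{2} \left(- \frac{1}{82}\right)} = \sqrt{-15696 - \frac{1}{164}} = \sqrt{- \frac{2574145}{164}} = \frac{i \sqrt{105539945}}{82}$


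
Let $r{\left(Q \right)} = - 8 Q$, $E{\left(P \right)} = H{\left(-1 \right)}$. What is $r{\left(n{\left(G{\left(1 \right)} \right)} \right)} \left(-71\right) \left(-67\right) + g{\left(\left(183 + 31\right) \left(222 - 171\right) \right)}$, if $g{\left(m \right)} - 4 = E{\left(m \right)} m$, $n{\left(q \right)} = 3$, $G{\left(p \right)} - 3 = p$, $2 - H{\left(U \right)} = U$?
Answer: $-81422$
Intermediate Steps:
$H{\left(U \right)} = 2 - U$
$G{\left(p \right)} = 3 + p$
$E{\left(P \right)} = 3$ ($E{\left(P \right)} = 2 - -1 = 2 + 1 = 3$)
$g{\left(m \right)} = 4 + 3 m$
$r{\left(n{\left(G{\left(1 \right)} \right)} \right)} \left(-71\right) \left(-67\right) + g{\left(\left(183 + 31\right) \left(222 - 171\right) \right)} = \left(-8\right) 3 \left(-71\right) \left(-67\right) + \left(4 + 3 \left(183 + 31\right) \left(222 - 171\right)\right) = \left(-24\right) \left(-71\right) \left(-67\right) + \left(4 + 3 \cdot 214 \cdot 51\right) = 1704 \left(-67\right) + \left(4 + 3 \cdot 10914\right) = -114168 + \left(4 + 32742\right) = -114168 + 32746 = -81422$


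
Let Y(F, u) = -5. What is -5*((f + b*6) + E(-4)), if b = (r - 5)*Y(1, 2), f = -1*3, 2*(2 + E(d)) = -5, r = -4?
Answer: -2625/2 ≈ -1312.5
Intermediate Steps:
E(d) = -9/2 (E(d) = -2 + (½)*(-5) = -2 - 5/2 = -9/2)
f = -3
b = 45 (b = (-4 - 5)*(-5) = -9*(-5) = 45)
-5*((f + b*6) + E(-4)) = -5*((-3 + 45*6) - 9/2) = -5*((-3 + 270) - 9/2) = -5*(267 - 9/2) = -5*525/2 = -2625/2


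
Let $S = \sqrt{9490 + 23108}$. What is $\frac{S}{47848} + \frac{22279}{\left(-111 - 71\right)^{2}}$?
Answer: $\frac{22279}{33124} + \frac{3 \sqrt{3622}}{47848} \approx 0.67637$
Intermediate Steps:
$S = 3 \sqrt{3622}$ ($S = \sqrt{32598} = 3 \sqrt{3622} \approx 180.55$)
$\frac{S}{47848} + \frac{22279}{\left(-111 - 71\right)^{2}} = \frac{3 \sqrt{3622}}{47848} + \frac{22279}{\left(-111 - 71\right)^{2}} = 3 \sqrt{3622} \cdot \frac{1}{47848} + \frac{22279}{\left(-182\right)^{2}} = \frac{3 \sqrt{3622}}{47848} + \frac{22279}{33124} = \frac{22279}{33124} + \frac{3 \sqrt{3622}}{47848}$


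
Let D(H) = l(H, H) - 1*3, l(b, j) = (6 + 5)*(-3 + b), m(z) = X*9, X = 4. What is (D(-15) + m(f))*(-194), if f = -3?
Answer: 32010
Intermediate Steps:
m(z) = 36 (m(z) = 4*9 = 36)
l(b, j) = -33 + 11*b (l(b, j) = 11*(-3 + b) = -33 + 11*b)
D(H) = -36 + 11*H (D(H) = (-33 + 11*H) - 1*3 = (-33 + 11*H) - 3 = -36 + 11*H)
(D(-15) + m(f))*(-194) = ((-36 + 11*(-15)) + 36)*(-194) = ((-36 - 165) + 36)*(-194) = (-201 + 36)*(-194) = -165*(-194) = 32010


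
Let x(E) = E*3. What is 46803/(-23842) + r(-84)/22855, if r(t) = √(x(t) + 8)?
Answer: -46803/23842 + 2*I*√61/22855 ≈ -1.963 + 0.00068346*I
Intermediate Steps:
x(E) = 3*E
r(t) = √(8 + 3*t) (r(t) = √(3*t + 8) = √(8 + 3*t))
46803/(-23842) + r(-84)/22855 = 46803/(-23842) + √(8 + 3*(-84))/22855 = 46803*(-1/23842) + √(8 - 252)*(1/22855) = -46803/23842 + √(-244)*(1/22855) = -46803/23842 + (2*I*√61)*(1/22855) = -46803/23842 + 2*I*√61/22855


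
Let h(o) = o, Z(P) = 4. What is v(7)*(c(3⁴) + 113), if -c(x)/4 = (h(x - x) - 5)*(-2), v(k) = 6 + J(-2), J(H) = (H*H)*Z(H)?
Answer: 1606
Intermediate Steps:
J(H) = 4*H² (J(H) = (H*H)*4 = H²*4 = 4*H²)
v(k) = 22 (v(k) = 6 + 4*(-2)² = 6 + 4*4 = 6 + 16 = 22)
c(x) = -40 (c(x) = -4*((x - x) - 5)*(-2) = -4*(0 - 5)*(-2) = -(-20)*(-2) = -4*10 = -40)
v(7)*(c(3⁴) + 113) = 22*(-40 + 113) = 22*73 = 1606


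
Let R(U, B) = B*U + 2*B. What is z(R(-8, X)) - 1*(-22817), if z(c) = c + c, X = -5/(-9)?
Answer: 68431/3 ≈ 22810.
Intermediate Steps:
X = 5/9 (X = -5*(-⅑) = 5/9 ≈ 0.55556)
R(U, B) = 2*B + B*U
z(c) = 2*c
z(R(-8, X)) - 1*(-22817) = 2*(5*(2 - 8)/9) - 1*(-22817) = 2*((5/9)*(-6)) + 22817 = 2*(-10/3) + 22817 = -20/3 + 22817 = 68431/3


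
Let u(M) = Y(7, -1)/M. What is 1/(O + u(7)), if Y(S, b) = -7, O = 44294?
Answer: 1/44293 ≈ 2.2577e-5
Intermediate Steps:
u(M) = -7/M
1/(O + u(7)) = 1/(44294 - 7/7) = 1/(44294 - 7*⅐) = 1/(44294 - 1) = 1/44293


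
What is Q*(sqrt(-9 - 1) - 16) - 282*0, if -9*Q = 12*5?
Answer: 320/3 - 20*I*sqrt(10)/3 ≈ 106.67 - 21.082*I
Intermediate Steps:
Q = -20/3 (Q = -4*5/3 = -1/9*60 = -20/3 ≈ -6.6667)
Q*(sqrt(-9 - 1) - 16) - 282*0 = -20*(sqrt(-9 - 1) - 16)/3 - 282*0 = -20*(sqrt(-10) - 16)/3 + 0 = -20*(I*sqrt(10) - 16)/3 + 0 = -20*(-16 + I*sqrt(10))/3 + 0 = (320/3 - 20*I*sqrt(10)/3) + 0 = 320/3 - 20*I*sqrt(10)/3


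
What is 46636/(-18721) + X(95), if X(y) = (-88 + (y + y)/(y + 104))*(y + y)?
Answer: -61623461344/3725479 ≈ -16541.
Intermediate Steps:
X(y) = 2*y*(-88 + 2*y/(104 + y)) (X(y) = (-88 + (2*y)/(104 + y))*(2*y) = (-88 + 2*y/(104 + y))*(2*y) = 2*y*(-88 + 2*y/(104 + y)))
46636/(-18721) + X(95) = 46636/(-18721) - 4*95*(4576 + 43*95)/(104 + 95) = 46636*(-1/18721) - 4*95*(4576 + 4085)/199 = -46636/18721 - 4*95*1/199*8661 = -46636/18721 - 3291180/199 = -61623461344/3725479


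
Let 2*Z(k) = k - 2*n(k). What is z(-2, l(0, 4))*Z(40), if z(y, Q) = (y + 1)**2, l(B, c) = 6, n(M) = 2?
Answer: 18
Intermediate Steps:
z(y, Q) = (1 + y)**2
Z(k) = -2 + k/2 (Z(k) = (k - 2*2)/2 = (k - 4)/2 = (-4 + k)/2 = -2 + k/2)
z(-2, l(0, 4))*Z(40) = (1 - 2)**2*(-2 + (1/2)*40) = (-1)**2*(-2 + 20) = 1*18 = 18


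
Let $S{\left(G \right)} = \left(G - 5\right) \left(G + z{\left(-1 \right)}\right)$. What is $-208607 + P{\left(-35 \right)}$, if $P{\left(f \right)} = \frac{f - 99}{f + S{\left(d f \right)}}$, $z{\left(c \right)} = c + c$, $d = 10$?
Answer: $- \frac{26060229609}{124925} \approx -2.0861 \cdot 10^{5}$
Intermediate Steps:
$z{\left(c \right)} = 2 c$
$S{\left(G \right)} = \left(-5 + G\right) \left(-2 + G\right)$ ($S{\left(G \right)} = \left(G - 5\right) \left(G + 2 \left(-1\right)\right) = \left(-5 + G\right) \left(G - 2\right) = \left(-5 + G\right) \left(-2 + G\right)$)
$P{\left(f \right)} = \frac{-99 + f}{10 - 69 f + 100 f^{2}}$ ($P{\left(f \right)} = \frac{f - 99}{f + \left(10 + \left(10 f\right)^{2} - 7 \cdot 10 f\right)} = \frac{-99 + f}{f + \left(10 + 100 f^{2} - 70 f\right)} = \frac{-99 + f}{f + \left(10 - 70 f + 100 f^{2}\right)} = \frac{-99 + f}{10 - 69 f + 100 f^{2}}$)
$-208607 + P{\left(-35 \right)} = -208607 + \frac{-99 - 35}{10 - -2415 + 100 \left(-35\right)^{2}} = -208607 + \frac{1}{10 + 2415 + 100 \cdot 1225} \left(-134\right) = -208607 + \frac{1}{10 + 2415 + 122500} \left(-134\right) = -208607 + \frac{1}{124925} \left(-134\right) = -208607 - \frac{134}{124925} = - \frac{26060229609}{124925}$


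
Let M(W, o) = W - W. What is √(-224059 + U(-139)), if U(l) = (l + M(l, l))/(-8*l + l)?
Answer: I*√10978898/7 ≈ 473.35*I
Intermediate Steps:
M(W, o) = 0
U(l) = -⅐ (U(l) = (l + 0)/(-8*l + l) = l/((-7*l)) = l*(-1/(7*l)) = -⅐)
√(-224059 + U(-139)) = √(-224059 - ⅐) = √(-1568414/7) = I*√10978898/7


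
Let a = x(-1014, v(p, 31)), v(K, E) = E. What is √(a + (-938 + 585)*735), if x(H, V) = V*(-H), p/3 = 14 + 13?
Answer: 17*I*√789 ≈ 477.52*I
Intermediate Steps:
p = 81 (p = 3*(14 + 13) = 3*27 = 81)
x(H, V) = -H*V
a = 31434 (a = -1*(-1014)*31 = 31434)
√(a + (-938 + 585)*735) = √(31434 + (-938 + 585)*735) = √(31434 - 353*735) = √(31434 - 259455) = √(-228021) = 17*I*√789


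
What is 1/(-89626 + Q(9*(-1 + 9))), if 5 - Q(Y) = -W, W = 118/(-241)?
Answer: -241/21598779 ≈ -1.1158e-5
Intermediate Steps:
W = -118/241 (W = 118*(-1/241) = -118/241 ≈ -0.48963)
Q(Y) = 1087/241 (Q(Y) = 5 - (-1)*(-118)/241 = 5 - 1*118/241 = 5 - 118/241 = 1087/241)
1/(-89626 + Q(9*(-1 + 9))) = 1/(-89626 + 1087/241) = 1/(-21598779/241) = -241/21598779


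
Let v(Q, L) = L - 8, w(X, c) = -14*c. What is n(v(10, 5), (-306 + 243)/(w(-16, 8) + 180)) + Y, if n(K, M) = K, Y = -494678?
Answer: -494681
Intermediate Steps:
v(Q, L) = -8 + L
n(v(10, 5), (-306 + 243)/(w(-16, 8) + 180)) + Y = (-8 + 5) - 494678 = -3 - 494678 = -494681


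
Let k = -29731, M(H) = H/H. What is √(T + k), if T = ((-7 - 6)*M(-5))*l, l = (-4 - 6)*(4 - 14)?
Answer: I*√31031 ≈ 176.16*I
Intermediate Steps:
M(H) = 1
l = 100 (l = -10*(-10) = 100)
T = -1300 (T = ((-7 - 6)*1)*100 = -13*1*100 = -13*100 = -1300)
√(T + k) = √(-1300 - 29731) = √(-31031) = I*√31031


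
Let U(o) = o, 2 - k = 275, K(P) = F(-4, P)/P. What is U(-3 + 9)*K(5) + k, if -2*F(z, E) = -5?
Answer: -270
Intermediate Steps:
F(z, E) = 5/2 (F(z, E) = -½*(-5) = 5/2)
K(P) = 5/(2*P)
k = -273 (k = 2 - 1*275 = 2 - 275 = -273)
U(-3 + 9)*K(5) + k = (-3 + 9)*((5/2)/5) - 273 = 6*((5/2)*(⅕)) - 273 = 6*(½) - 273 = 3 - 273 = -270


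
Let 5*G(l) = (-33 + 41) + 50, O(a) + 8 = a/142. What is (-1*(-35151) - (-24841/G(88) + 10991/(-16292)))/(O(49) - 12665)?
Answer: -417002296309/141702366326 ≈ -2.9428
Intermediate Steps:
O(a) = -8 + a/142
G(l) = 58/5 (G(l) = ((-33 + 41) + 50)/5 = (8 + 50)/5 = (1/5)*58 = 58/5)
(-1*(-35151) - (-24841/G(88) + 10991/(-16292)))/(O(49) - 12665) = (-1*(-35151) - (-24841/58/5 + 10991/(-16292)))/((-8 + (1/142)*49) - 12665) = (35151 - (-24841*5/58 + 10991*(-1/16292)))/((-8 + 49/142) - 12665) = (35151 - (-124205/58 - 10991/16292))/(-1087/142 - 12665) = (35151 - 1*(-1012092669/472468))/(-1799517/142) = (35151 + 1012092669/472468)*(-142/1799517) = (17619815337/472468)*(-142/1799517) = -417002296309/141702366326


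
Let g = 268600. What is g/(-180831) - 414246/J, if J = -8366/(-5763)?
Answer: -2732278726561/9574887 ≈ -2.8536e+5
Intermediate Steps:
J = 8366/5763 (J = -8366*(-1/5763) = 8366/5763 ≈ 1.4517)
g/(-180831) - 414246/J = 268600/(-180831) - 414246/8366/5763 = 268600*(-1/180831) - 414246*5763/8366 = -3400/2289 - 1193649849/4183 = -2732278726561/9574887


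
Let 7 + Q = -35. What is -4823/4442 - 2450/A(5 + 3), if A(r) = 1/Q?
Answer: 457076977/4442 ≈ 1.0290e+5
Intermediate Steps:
Q = -42 (Q = -7 - 35 = -42)
A(r) = -1/42 (A(r) = 1/(-42) = -1/42)
-4823/4442 - 2450/A(5 + 3) = -4823/4442 - 2450/(-1/42) = -4823*1/4442 - 2450*(-42) = -4823/4442 + 102900 = 457076977/4442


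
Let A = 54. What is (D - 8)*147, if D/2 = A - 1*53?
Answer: -882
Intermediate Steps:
D = 2 (D = 2*(54 - 1*53) = 2*(54 - 53) = 2*1 = 2)
(D - 8)*147 = (2 - 8)*147 = -6*147 = -882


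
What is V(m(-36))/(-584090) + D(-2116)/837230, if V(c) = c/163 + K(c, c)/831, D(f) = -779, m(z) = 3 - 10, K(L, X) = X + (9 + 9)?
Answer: -6162857360431/6623891054932710 ≈ -0.00093040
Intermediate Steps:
K(L, X) = 18 + X (K(L, X) = X + 18 = 18 + X)
m(z) = -7
V(c) = 6/277 + 994*c/135453 (V(c) = c/163 + (18 + c)/831 = c*(1/163) + (18 + c)*(1/831) = c/163 + (6/277 + c/831) = 6/277 + 994*c/135453)
V(m(-36))/(-584090) + D(-2116)/837230 = (6/277 + (994/135453)*(-7))/(-584090) - 779/837230 = (6/277 - 6958/135453)*(-1/584090) - 779*1/837230 = -4024/135453*(-1/584090) - 779/837230 = 2012/39558371385 - 779/837230 = -6162857360431/6623891054932710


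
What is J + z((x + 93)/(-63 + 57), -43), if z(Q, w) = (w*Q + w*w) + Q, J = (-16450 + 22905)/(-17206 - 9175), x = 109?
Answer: 86074748/26381 ≈ 3262.8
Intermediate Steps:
J = -6455/26381 (J = 6455/(-26381) = 6455*(-1/26381) = -6455/26381 ≈ -0.24468)
z(Q, w) = Q + w² + Q*w (z(Q, w) = (Q*w + w²) + Q = (w² + Q*w) + Q = Q + w² + Q*w)
J + z((x + 93)/(-63 + 57), -43) = -6455/26381 + ((109 + 93)/(-63 + 57) + (-43)² + ((109 + 93)/(-63 + 57))*(-43)) = -6455/26381 + (202/(-6) + 1849 + (202/(-6))*(-43)) = -6455/26381 + (202*(-⅙) + 1849 + (202*(-⅙))*(-43)) = -6455/26381 + (-101/3 + 1849 - 101/3*(-43)) = -6455/26381 + (-101/3 + 1849 + 4343/3) = -6455/26381 + 3263 = 86074748/26381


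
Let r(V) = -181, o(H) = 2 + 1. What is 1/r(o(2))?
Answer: -1/181 ≈ -0.0055249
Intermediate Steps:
o(H) = 3
1/r(o(2)) = 1/(-181) = -1/181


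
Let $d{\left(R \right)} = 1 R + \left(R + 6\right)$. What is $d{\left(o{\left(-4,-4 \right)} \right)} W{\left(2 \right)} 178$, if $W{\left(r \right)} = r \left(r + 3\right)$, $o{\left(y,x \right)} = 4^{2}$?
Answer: $67640$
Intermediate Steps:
$o{\left(y,x \right)} = 16$
$W{\left(r \right)} = r \left(3 + r\right)$
$d{\left(R \right)} = 6 + 2 R$ ($d{\left(R \right)} = R + \left(6 + R\right) = 6 + 2 R$)
$d{\left(o{\left(-4,-4 \right)} \right)} W{\left(2 \right)} 178 = \left(6 + 2 \cdot 16\right) 2 \left(3 + 2\right) 178 = \left(6 + 32\right) 2 \cdot 5 \cdot 178 = 38 \cdot 10 \cdot 178 = 380 \cdot 178 = 67640$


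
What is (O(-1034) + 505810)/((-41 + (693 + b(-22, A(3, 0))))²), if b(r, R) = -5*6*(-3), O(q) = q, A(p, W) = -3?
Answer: 126194/137641 ≈ 0.91683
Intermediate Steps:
b(r, R) = 90 (b(r, R) = -30*(-3) = 90)
(O(-1034) + 505810)/((-41 + (693 + b(-22, A(3, 0))))²) = (-1034 + 505810)/((-41 + (693 + 90))²) = 504776/((-41 + 783)²) = 504776/(742²) = 504776/550564 = 504776*(1/550564) = 126194/137641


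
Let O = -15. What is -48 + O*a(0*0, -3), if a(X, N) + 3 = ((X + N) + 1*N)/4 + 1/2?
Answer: 12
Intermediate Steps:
a(X, N) = -5/2 + N/2 + X/4 (a(X, N) = -3 + (((X + N) + 1*N)/4 + 1/2) = -3 + (((N + X) + N)*(1/4) + 1*(1/2)) = -3 + ((X + 2*N)*(1/4) + 1/2) = -3 + ((N/2 + X/4) + 1/2) = -3 + (1/2 + N/2 + X/4) = -5/2 + N/2 + X/4)
-48 + O*a(0*0, -3) = -48 - 15*(-5/2 + (1/2)*(-3) + (0*0)/4) = -48 - 15*(-5/2 - 3/2 + (1/4)*0) = -48 - 15*(-5/2 - 3/2 + 0) = -48 - 15*(-4) = -48 + 60 = 12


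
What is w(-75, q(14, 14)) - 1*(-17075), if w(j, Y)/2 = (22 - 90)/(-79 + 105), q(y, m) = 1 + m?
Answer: 221907/13 ≈ 17070.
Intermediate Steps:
w(j, Y) = -68/13 (w(j, Y) = 2*((22 - 90)/(-79 + 105)) = 2*(-68/26) = 2*(-68*1/26) = 2*(-34/13) = -68/13)
w(-75, q(14, 14)) - 1*(-17075) = -68/13 - 1*(-17075) = -68/13 + 17075 = 221907/13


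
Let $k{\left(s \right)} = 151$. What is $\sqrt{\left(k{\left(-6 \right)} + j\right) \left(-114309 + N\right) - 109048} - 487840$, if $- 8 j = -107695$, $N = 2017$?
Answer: $-487840 + \frac{i \sqrt{6114904030}}{2} \approx -4.8784 \cdot 10^{5} + 39099.0 i$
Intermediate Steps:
$j = \frac{107695}{8}$ ($j = \left(- \frac{1}{8}\right) \left(-107695\right) = \frac{107695}{8} \approx 13462.0$)
$\sqrt{\left(k{\left(-6 \right)} + j\right) \left(-114309 + N\right) - 109048} - 487840 = \sqrt{\left(151 + \frac{107695}{8}\right) \left(-114309 + 2017\right) - 109048} - 487840 = \sqrt{\frac{108903}{8} \left(-112292\right) - 109048} - 487840 = \sqrt{- \frac{3057233919}{2} - 109048} - 487840 = \sqrt{- \frac{3057452015}{2}} - 487840 = \frac{i \sqrt{6114904030}}{2} - 487840 = -487840 + \frac{i \sqrt{6114904030}}{2}$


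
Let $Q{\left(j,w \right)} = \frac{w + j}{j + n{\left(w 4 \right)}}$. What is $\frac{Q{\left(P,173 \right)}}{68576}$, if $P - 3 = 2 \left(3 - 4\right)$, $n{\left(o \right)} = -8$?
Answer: $- \frac{87}{240016} \approx -0.00036248$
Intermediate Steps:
$P = 1$ ($P = 3 + 2 \left(3 - 4\right) = 3 + 2 \left(-1\right) = 3 - 2 = 1$)
$Q{\left(j,w \right)} = \frac{j + w}{-8 + j}$ ($Q{\left(j,w \right)} = \frac{w + j}{j - 8} = \frac{j + w}{-8 + j}$)
$\frac{Q{\left(P,173 \right)}}{68576} = \frac{\frac{1}{-8 + 1} \left(1 + 173\right)}{68576} = \frac{1}{-7} \cdot 174 \cdot \frac{1}{68576} = \left(- \frac{1}{7}\right) 174 \cdot \frac{1}{68576} = \left(- \frac{174}{7}\right) \frac{1}{68576} = - \frac{87}{240016}$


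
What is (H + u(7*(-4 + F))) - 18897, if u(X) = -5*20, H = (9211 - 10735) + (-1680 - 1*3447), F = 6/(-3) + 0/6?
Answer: -25648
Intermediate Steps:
F = -2 (F = 6*(-1/3) + 0*(1/6) = -2 + 0 = -2)
H = -6651 (H = -1524 + (-1680 - 3447) = -1524 - 5127 = -6651)
u(X) = -100
(H + u(7*(-4 + F))) - 18897 = (-6651 - 100) - 18897 = -6751 - 18897 = -25648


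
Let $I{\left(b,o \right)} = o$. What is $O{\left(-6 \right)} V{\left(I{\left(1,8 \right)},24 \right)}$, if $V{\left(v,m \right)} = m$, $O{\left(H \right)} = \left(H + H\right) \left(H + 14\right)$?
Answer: $-2304$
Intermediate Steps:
$O{\left(H \right)} = 2 H \left(14 + H\right)$
$O{\left(-6 \right)} V{\left(I{\left(1,8 \right)},24 \right)} = 2 \left(-6\right) \left(14 - 6\right) 24 = 2 \left(-6\right) 8 \cdot 24 = \left(-96\right) 24 = -2304$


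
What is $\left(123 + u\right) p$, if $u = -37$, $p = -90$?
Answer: $-7740$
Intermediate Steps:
$\left(123 + u\right) p = \left(123 - 37\right) \left(-90\right) = 86 \left(-90\right) = -7740$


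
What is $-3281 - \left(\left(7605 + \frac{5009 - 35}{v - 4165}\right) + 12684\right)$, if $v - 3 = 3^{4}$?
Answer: $- \frac{96184196}{4081} \approx -23569.0$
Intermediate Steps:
$v = 84$ ($v = 3 + 3^{4} = 3 + 81 = 84$)
$-3281 - \left(\left(7605 + \frac{5009 - 35}{v - 4165}\right) + 12684\right) = -3281 - \left(\left(7605 + \frac{5009 - 35}{84 - 4165}\right) + 12684\right) = -3281 - \left(\left(7605 + \frac{4974}{-4081}\right) + 12684\right) = -3281 - \left(\left(7605 + 4974 \left(- \frac{1}{4081}\right)\right) + 12684\right) = -3281 - \left(\left(7605 - \frac{4974}{4081}\right) + 12684\right) = -3281 - \left(\frac{31031031}{4081} + 12684\right) = -3281 - \frac{82794435}{4081} = - \frac{96184196}{4081}$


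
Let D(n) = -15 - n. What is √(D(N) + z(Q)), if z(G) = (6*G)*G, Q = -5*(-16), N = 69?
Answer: 2*√9579 ≈ 195.74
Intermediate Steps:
Q = 80
z(G) = 6*G²
√(D(N) + z(Q)) = √((-15 - 1*69) + 6*80²) = √((-15 - 69) + 6*6400) = √(-84 + 38400) = √38316 = 2*√9579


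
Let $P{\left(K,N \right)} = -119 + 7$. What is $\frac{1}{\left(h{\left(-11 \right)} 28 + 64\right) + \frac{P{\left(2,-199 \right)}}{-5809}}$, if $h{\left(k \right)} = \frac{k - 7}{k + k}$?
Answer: $\frac{63899}{5554636} \approx 0.011504$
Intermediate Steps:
$P{\left(K,N \right)} = -112$
$h{\left(k \right)} = \frac{-7 + k}{2 k}$
$\frac{1}{\left(h{\left(-11 \right)} 28 + 64\right) + \frac{P{\left(2,-199 \right)}}{-5809}} = \frac{1}{\left(\frac{-7 - 11}{2 \left(-11\right)} 28 + 64\right) - \frac{112}{-5809}} = \frac{1}{\left(\frac{1}{2} \left(- \frac{1}{11}\right) \left(-18\right) 28 + 64\right) - - \frac{112}{5809}} = \frac{1}{\left(\frac{9}{11} \cdot 28 + 64\right) + \frac{112}{5809}} = \frac{1}{\left(\frac{252}{11} + 64\right) + \frac{112}{5809}} = \frac{1}{\frac{956}{11} + \frac{112}{5809}} = \frac{1}{\frac{5554636}{63899}} = \frac{63899}{5554636}$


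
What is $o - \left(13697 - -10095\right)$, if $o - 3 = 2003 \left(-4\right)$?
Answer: $-31801$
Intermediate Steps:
$o = -8009$ ($o = 3 + 2003 \left(-4\right) = 3 - 8012 = -8009$)
$o - \left(13697 - -10095\right) = -8009 - \left(13697 - -10095\right) = -8009 - \left(13697 + 10095\right) = -8009 - 23792 = -31801$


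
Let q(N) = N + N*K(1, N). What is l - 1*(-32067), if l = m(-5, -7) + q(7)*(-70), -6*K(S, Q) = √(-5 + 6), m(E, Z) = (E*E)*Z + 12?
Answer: 94487/3 ≈ 31496.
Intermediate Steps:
m(E, Z) = 12 + Z*E² (m(E, Z) = E²*Z + 12 = Z*E² + 12 = 12 + Z*E²)
K(S, Q) = -⅙ (K(S, Q) = -√(-5 + 6)/6 = -√1/6 = -⅙*1 = -⅙)
q(N) = 5*N/6 (q(N) = N + N*(-⅙) = N - N/6 = 5*N/6)
l = -1714/3 (l = (12 - 7*(-5)²) + ((⅚)*7)*(-70) = (12 - 7*25) + (35/6)*(-70) = (12 - 175) - 1225/3 = -163 - 1225/3 = -1714/3 ≈ -571.33)
l - 1*(-32067) = -1714/3 - 1*(-32067) = -1714/3 + 32067 = 94487/3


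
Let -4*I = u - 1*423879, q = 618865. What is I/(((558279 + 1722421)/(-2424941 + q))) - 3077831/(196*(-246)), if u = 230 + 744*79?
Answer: -1984106545726273/27491557800 ≈ -72172.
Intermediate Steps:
u = 59006 (u = 230 + 58776 = 59006)
I = 364873/4 (I = -(59006 - 1*423879)/4 = -(59006 - 423879)/4 = -1/4*(-364873) = 364873/4 ≈ 91218.)
I/(((558279 + 1722421)/(-2424941 + q))) - 3077831/(196*(-246)) = 364873/(4*(((558279 + 1722421)/(-2424941 + 618865)))) - 3077831/(196*(-246)) = 364873/(4*((2280700/(-1806076)))) - 3077831/(-48216) = 364873/(4*((2280700*(-1/1806076)))) - 3077831*(-1/48216) = 364873/(4*(-570175/451519)) + 3077831/48216 = (364873/4)*(-451519/570175) + 3077831/48216 = -164747092087/2280700 + 3077831/48216 = -1984106545726273/27491557800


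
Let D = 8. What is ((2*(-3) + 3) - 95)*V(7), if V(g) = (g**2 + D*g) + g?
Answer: -10976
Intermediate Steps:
V(g) = g**2 + 9*g (V(g) = (g**2 + 8*g) + g = g**2 + 9*g)
((2*(-3) + 3) - 95)*V(7) = ((2*(-3) + 3) - 95)*(7*(9 + 7)) = ((-6 + 3) - 95)*(7*16) = (-3 - 95)*112 = -98*112 = -10976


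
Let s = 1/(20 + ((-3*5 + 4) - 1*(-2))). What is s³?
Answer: 1/1331 ≈ 0.00075131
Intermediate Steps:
s = 1/11 (s = 1/(20 + ((-15 + 4) + 2)) = 1/(20 + (-11 + 2)) = 1/(20 - 9) = 1/11 ≈ 0.090909)
s³ = (1/11)³ = 1/1331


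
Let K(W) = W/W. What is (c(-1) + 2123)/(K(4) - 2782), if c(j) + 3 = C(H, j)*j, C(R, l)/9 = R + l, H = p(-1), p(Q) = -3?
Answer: -2156/2781 ≈ -0.77526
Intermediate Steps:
H = -3
K(W) = 1
C(R, l) = 9*R + 9*l (C(R, l) = 9*(R + l) = 9*R + 9*l)
c(j) = -3 + j*(-27 + 9*j) (c(j) = -3 + (9*(-3) + 9*j)*j = -3 + (-27 + 9*j)*j = -3 + j*(-27 + 9*j))
(c(-1) + 2123)/(K(4) - 2782) = ((-3 + 9*(-1)*(-3 - 1)) + 2123)/(1 - 2782) = ((-3 + 9*(-1)*(-4)) + 2123)/(-2781) = ((-3 + 36) + 2123)*(-1/2781) = (33 + 2123)*(-1/2781) = 2156*(-1/2781) = -2156/2781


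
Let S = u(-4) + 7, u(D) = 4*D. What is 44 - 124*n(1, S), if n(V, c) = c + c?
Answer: 2276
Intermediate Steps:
S = -9 (S = 4*(-4) + 7 = -16 + 7 = -9)
n(V, c) = 2*c
44 - 124*n(1, S) = 44 - 248*(-9) = 44 - 124*(-18) = 44 + 2232 = 2276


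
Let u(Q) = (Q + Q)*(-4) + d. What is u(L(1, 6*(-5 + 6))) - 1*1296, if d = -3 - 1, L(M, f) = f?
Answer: -1348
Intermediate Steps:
d = -4
u(Q) = -4 - 8*Q (u(Q) = (Q + Q)*(-4) - 4 = (2*Q)*(-4) - 4 = -8*Q - 4 = -4 - 8*Q)
u(L(1, 6*(-5 + 6))) - 1*1296 = (-4 - 48*(-5 + 6)) - 1*1296 = (-4 - 48) - 1296 = -52 - 1296 = -1348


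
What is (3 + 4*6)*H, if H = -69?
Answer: -1863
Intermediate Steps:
(3 + 4*6)*H = (3 + 4*6)*(-69) = (3 + 24)*(-69) = 27*(-69) = -1863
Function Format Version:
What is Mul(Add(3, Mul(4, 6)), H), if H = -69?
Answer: -1863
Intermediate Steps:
Mul(Add(3, Mul(4, 6)), H) = Mul(Add(3, Mul(4, 6)), -69) = Mul(Add(3, 24), -69) = Mul(27, -69) = -1863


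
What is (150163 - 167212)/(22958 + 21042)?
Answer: -17049/44000 ≈ -0.38748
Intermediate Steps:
(150163 - 167212)/(22958 + 21042) = -17049/44000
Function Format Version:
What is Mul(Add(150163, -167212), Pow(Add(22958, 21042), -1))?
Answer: Rational(-17049, 44000) ≈ -0.38748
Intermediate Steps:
Mul(Add(150163, -167212), Pow(Add(22958, 21042), -1)) = Mul(-17049, Pow(44000, -1)) = Mul(-17049, Rational(1, 44000)) = Rational(-17049, 44000)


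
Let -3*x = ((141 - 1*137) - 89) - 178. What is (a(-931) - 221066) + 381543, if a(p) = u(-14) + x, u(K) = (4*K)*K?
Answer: 484046/3 ≈ 1.6135e+5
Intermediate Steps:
u(K) = 4*K**2
x = 263/3 (x = -(((141 - 1*137) - 89) - 178)/3 = -(((141 - 137) - 89) - 178)/3 = -((4 - 89) - 178)/3 = -(-85 - 178)/3 = -1/3*(-263) = 263/3 ≈ 87.667)
a(p) = 2615/3 (a(p) = 4*(-14)**2 + 263/3 = 4*196 + 263/3 = 784 + 263/3 = 2615/3)
(a(-931) - 221066) + 381543 = (2615/3 - 221066) + 381543 = -660583/3 + 381543 = 484046/3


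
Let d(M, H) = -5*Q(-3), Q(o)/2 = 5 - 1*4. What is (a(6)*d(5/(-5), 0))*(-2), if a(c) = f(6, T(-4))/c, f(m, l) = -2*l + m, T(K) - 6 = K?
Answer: 20/3 ≈ 6.6667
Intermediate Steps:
Q(o) = 2 (Q(o) = 2*(5 - 1*4) = 2*(5 - 4) = 2*1 = 2)
T(K) = 6 + K
f(m, l) = m - 2*l
a(c) = 2/c (a(c) = (6 - 2*(6 - 4))/c = (6 - 2*2)/c = (6 - 4)/c = 2/c)
d(M, H) = -10 (d(M, H) = -5*2 = -10)
(a(6)*d(5/(-5), 0))*(-2) = ((2/6)*(-10))*(-2) = ((2*(1/6))*(-10))*(-2) = ((1/3)*(-10))*(-2) = -10/3*(-2) = 20/3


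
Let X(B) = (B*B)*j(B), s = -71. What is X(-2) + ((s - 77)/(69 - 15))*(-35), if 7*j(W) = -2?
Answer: 17914/189 ≈ 94.783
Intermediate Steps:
j(W) = -2/7 (j(W) = (⅐)*(-2) = -2/7)
X(B) = -2*B²/7 (X(B) = (B*B)*(-2/7) = B²*(-2/7) = -2*B²/7)
X(-2) + ((s - 77)/(69 - 15))*(-35) = -2/7*(-2)² + ((-71 - 77)/(69 - 15))*(-35) = -2/7*4 - 148/54*(-35) = -8/7 - 148*1/54*(-35) = -8/7 - 74/27*(-35) = -8/7 + 2590/27 = 17914/189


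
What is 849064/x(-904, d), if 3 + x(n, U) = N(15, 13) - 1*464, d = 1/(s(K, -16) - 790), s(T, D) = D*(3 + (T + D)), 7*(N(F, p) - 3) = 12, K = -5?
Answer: -1485862/809 ≈ -1836.7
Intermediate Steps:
N(F, p) = 33/7 (N(F, p) = 3 + (⅐)*12 = 3 + 12/7 = 33/7)
s(T, D) = D*(3 + D + T) (s(T, D) = D*(3 + (D + T)) = D*(3 + D + T))
d = -1/502 (d = 1/(-16*(3 - 16 - 5) - 790) = 1/(-16*(-18) - 790) = 1/(288 - 790) = 1/(-502) = -1/502 ≈ -0.0019920)
x(n, U) = -3236/7 (x(n, U) = -3 + (33/7 - 1*464) = -3 + (33/7 - 464) = -3 - 3215/7 = -3236/7)
849064/x(-904, d) = 849064/(-3236/7) = 849064*(-7/3236) = -1485862/809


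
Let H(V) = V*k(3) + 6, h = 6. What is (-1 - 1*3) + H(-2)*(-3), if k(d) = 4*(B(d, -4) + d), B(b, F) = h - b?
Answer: 122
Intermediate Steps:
B(b, F) = 6 - b
k(d) = 24 (k(d) = 4*((6 - d) + d) = 4*6 = 24)
H(V) = 6 + 24*V (H(V) = V*24 + 6 = 24*V + 6 = 6 + 24*V)
(-1 - 1*3) + H(-2)*(-3) = (-1 - 1*3) + (6 + 24*(-2))*(-3) = (-1 - 3) + (6 - 48)*(-3) = -4 - 42*(-3) = -4 + 126 = 122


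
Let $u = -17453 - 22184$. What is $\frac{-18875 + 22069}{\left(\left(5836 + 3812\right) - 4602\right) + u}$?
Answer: $- \frac{3194}{34591} \approx -0.092336$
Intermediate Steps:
$u = -39637$ ($u = -17453 - 22184 = -39637$)
$\frac{-18875 + 22069}{\left(\left(5836 + 3812\right) - 4602\right) + u} = \frac{-18875 + 22069}{\left(\left(5836 + 3812\right) - 4602\right) - 39637} = \frac{3194}{\left(9648 - 4602\right) - 39637} = \frac{3194}{5046 - 39637} = \frac{3194}{-34591} = 3194 \left(- \frac{1}{34591}\right) = - \frac{3194}{34591}$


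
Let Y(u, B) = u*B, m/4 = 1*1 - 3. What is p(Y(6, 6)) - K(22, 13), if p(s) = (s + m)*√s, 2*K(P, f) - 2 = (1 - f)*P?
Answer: 299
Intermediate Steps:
m = -8 (m = 4*(1*1 - 3) = 4*(1 - 3) = 4*(-2) = -8)
Y(u, B) = B*u
K(P, f) = 1 + P*(1 - f)/2 (K(P, f) = 1 + ((1 - f)*P)/2 = 1 + (P*(1 - f))/2 = 1 + P*(1 - f)/2)
p(s) = √s*(-8 + s) (p(s) = (s - 8)*√s = (-8 + s)*√s = √s*(-8 + s))
p(Y(6, 6)) - K(22, 13) = √(6*6)*(-8 + 6*6) - (1 + (½)*22 - ½*22*13) = √36*(-8 + 36) - (1 + 11 - 143) = 6*28 - 1*(-131) = 168 + 131 = 299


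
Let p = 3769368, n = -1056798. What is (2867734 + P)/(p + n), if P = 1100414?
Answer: 661358/452095 ≈ 1.4629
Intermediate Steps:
(2867734 + P)/(p + n) = (2867734 + 1100414)/(3769368 - 1056798) = 3968148/2712570 = 3968148*(1/2712570) = 661358/452095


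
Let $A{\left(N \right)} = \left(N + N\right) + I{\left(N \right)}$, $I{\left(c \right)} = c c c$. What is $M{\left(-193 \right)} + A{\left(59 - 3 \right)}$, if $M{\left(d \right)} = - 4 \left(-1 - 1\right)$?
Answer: $175736$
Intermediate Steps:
$I{\left(c \right)} = c^{3}$ ($I{\left(c \right)} = c^{2} c = c^{3}$)
$M{\left(d \right)} = 8$ ($M{\left(d \right)} = \left(-4\right) \left(-2\right) = 8$)
$A{\left(N \right)} = N^{3} + 2 N$ ($A{\left(N \right)} = \left(N + N\right) + N^{3} = 2 N + N^{3} = N^{3} + 2 N$)
$M{\left(-193 \right)} + A{\left(59 - 3 \right)} = 8 + \left(59 - 3\right) \left(2 + \left(59 - 3\right)^{2}\right) = 8 + 56 \left(2 + 56^{2}\right) = 8 + 56 \left(2 + 3136\right) = 8 + 56 \cdot 3138 = 8 + 175728 = 175736$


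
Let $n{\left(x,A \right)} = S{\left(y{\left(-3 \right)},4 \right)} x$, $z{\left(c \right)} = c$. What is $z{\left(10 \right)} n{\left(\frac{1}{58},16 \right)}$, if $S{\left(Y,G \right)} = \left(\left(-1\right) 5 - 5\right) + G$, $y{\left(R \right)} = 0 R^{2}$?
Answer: $- \frac{30}{29} \approx -1.0345$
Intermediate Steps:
$y{\left(R \right)} = 0$
$S{\left(Y,G \right)} = -10 + G$ ($S{\left(Y,G \right)} = \left(-5 - 5\right) + G = -10 + G$)
$n{\left(x,A \right)} = - 6 x$ ($n{\left(x,A \right)} = \left(-10 + 4\right) x = - 6 x$)
$z{\left(10 \right)} n{\left(\frac{1}{58},16 \right)} = 10 \left(- \frac{6}{58}\right) = 10 \left(\left(-6\right) \frac{1}{58}\right) = 10 \left(- \frac{3}{29}\right) = - \frac{30}{29}$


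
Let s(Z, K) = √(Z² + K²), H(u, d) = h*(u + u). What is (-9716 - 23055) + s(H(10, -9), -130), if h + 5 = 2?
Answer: -32771 + 10*√205 ≈ -32628.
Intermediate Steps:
h = -3 (h = -5 + 2 = -3)
H(u, d) = -6*u (H(u, d) = -3*(u + u) = -6*u)
s(Z, K) = √(K² + Z²)
(-9716 - 23055) + s(H(10, -9), -130) = (-9716 - 23055) + √((-130)² + (-6*10)²) = -32771 + √(16900 + (-60)²) = -32771 + √(16900 + 3600) = -32771 + √20500 = -32771 + 10*√205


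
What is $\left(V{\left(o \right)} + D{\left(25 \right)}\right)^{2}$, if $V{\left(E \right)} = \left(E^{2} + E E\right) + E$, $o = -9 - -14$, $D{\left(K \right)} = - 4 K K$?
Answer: $5978025$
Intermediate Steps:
$D{\left(K \right)} = - 4 K^{2}$
$o = 5$ ($o = -9 + 14 = 5$)
$V{\left(E \right)} = E + 2 E^{2}$ ($V{\left(E \right)} = \left(E^{2} + E^{2}\right) + E = 2 E^{2} + E = E + 2 E^{2}$)
$\left(V{\left(o \right)} + D{\left(25 \right)}\right)^{2} = \left(5 \left(1 + 2 \cdot 5\right) - 4 \cdot 25^{2}\right)^{2} = \left(5 \left(1 + 10\right) - 2500\right)^{2} = \left(5 \cdot 11 - 2500\right)^{2} = \left(55 - 2500\right)^{2} = \left(-2445\right)^{2} = 5978025$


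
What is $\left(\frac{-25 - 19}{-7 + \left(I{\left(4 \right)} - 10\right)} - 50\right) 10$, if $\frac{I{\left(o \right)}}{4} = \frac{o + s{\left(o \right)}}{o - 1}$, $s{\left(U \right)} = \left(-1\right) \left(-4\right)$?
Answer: $- \frac{8180}{19} \approx -430.53$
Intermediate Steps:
$s{\left(U \right)} = 4$
$I{\left(o \right)} = \frac{4 \left(4 + o\right)}{-1 + o}$ ($I{\left(o \right)} = 4 \frac{o + 4}{o - 1} = 4 \frac{4 + o}{-1 + o} = \frac{4 \left(4 + o\right)}{-1 + o}$)
$\left(\frac{-25 - 19}{-7 + \left(I{\left(4 \right)} - 10\right)} - 50\right) 10 = \left(\frac{-25 - 19}{-7 - \left(10 - \frac{4 \left(4 + 4\right)}{-1 + 4}\right)} - 50\right) 10 = \left(- \frac{44}{-7 - \left(10 - 4 \cdot \frac{1}{3} \cdot 8\right)} - 50\right) 10 = \left(- \frac{44}{-7 - \left(10 - \frac{32}{3}\right)} - 50\right) 10 = \left(- \frac{44}{-7 + \left(\frac{32}{3} - 10\right)} - 50\right) 10 = \left(- \frac{44}{-7 + \frac{2}{3}} - 50\right) 10 = \left(- \frac{44}{- \frac{19}{3}} - 50\right) 10 = \left(\left(-44\right) \left(- \frac{3}{19}\right) - 50\right) 10 = \left(\frac{132}{19} - 50\right) 10 = \left(- \frac{818}{19}\right) 10 = - \frac{8180}{19}$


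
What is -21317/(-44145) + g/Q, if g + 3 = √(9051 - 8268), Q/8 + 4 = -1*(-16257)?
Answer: 2771589173/5739909480 + 3*√87/130024 ≈ 0.48308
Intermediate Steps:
Q = 130024 (Q = -32 + 8*(-1*(-16257)) = -32 + 8*16257 = -32 + 130056 = 130024)
g = -3 + 3*√87 (g = -3 + √(9051 - 8268) = -3 + √783 = -3 + 3*√87 ≈ 24.982)
-21317/(-44145) + g/Q = -21317/(-44145) + (-3 + 3*√87)/130024 = -21317*(-1/44145) + (-3 + 3*√87)*(1/130024) = 21317/44145 + (-3/130024 + 3*√87/130024) = 2771589173/5739909480 + 3*√87/130024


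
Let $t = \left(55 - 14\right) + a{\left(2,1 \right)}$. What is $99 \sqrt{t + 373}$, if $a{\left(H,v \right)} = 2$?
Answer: $396 \sqrt{26} \approx 2019.2$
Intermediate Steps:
$t = 43$ ($t = \left(55 - 14\right) + 2 = 41 + 2 = 43$)
$99 \sqrt{t + 373} = 99 \sqrt{43 + 373} = 99 \sqrt{416} = 99 \cdot 4 \sqrt{26} = 396 \sqrt{26}$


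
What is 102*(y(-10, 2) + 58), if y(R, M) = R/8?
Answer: 11577/2 ≈ 5788.5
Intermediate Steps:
y(R, M) = R/8 (y(R, M) = R*(⅛) = R/8)
102*(y(-10, 2) + 58) = 102*((⅛)*(-10) + 58) = 102*(-5/4 + 58) = 102*(227/4) = 11577/2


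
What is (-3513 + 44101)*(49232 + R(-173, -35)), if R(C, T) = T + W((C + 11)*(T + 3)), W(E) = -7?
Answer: 1996523720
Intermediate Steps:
R(C, T) = -7 + T (R(C, T) = T - 7 = -7 + T)
(-3513 + 44101)*(49232 + R(-173, -35)) = (-3513 + 44101)*(49232 + (-7 - 35)) = 40588*(49232 - 42) = 40588*49190 = 1996523720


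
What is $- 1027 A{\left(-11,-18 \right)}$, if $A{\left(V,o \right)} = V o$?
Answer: $-203346$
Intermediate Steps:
$- 1027 A{\left(-11,-18 \right)} = - 1027 \left(\left(-11\right) \left(-18\right)\right) = \left(-1027\right) 198 = -203346$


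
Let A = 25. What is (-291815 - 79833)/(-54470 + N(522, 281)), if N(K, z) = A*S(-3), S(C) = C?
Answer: 371648/54545 ≈ 6.8136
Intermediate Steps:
N(K, z) = -75 (N(K, z) = 25*(-3) = -75)
(-291815 - 79833)/(-54470 + N(522, 281)) = (-291815 - 79833)/(-54470 - 75) = -371648/(-54545) = -371648*(-1/54545) = 371648/54545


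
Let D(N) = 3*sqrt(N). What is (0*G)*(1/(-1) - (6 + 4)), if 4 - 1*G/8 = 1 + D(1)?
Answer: 0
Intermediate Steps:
G = 0 (G = 32 - 8*(1 + 3*sqrt(1)) = 32 - 8*(1 + 3*1) = 32 - 8*(1 + 3) = 32 - 8*4 = 32 - 32 = 0)
(0*G)*(1/(-1) - (6 + 4)) = (0*0)*(1/(-1) - (6 + 4)) = 0*(-1 - 1*10) = 0*(-1 - 10) = 0*(-11) = 0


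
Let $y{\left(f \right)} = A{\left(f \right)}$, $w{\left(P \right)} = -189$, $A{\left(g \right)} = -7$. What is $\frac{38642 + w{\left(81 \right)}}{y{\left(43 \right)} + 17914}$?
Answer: $\frac{38453}{17907} \approx 2.1474$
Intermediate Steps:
$y{\left(f \right)} = -7$
$\frac{38642 + w{\left(81 \right)}}{y{\left(43 \right)} + 17914} = \frac{38642 - 189}{-7 + 17914} = \frac{38453}{17907}$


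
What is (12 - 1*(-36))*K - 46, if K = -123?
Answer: -5950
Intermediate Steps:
(12 - 1*(-36))*K - 46 = (12 - 1*(-36))*(-123) - 46 = (12 + 36)*(-123) - 46 = 48*(-123) - 46 = -5904 - 46 = -5950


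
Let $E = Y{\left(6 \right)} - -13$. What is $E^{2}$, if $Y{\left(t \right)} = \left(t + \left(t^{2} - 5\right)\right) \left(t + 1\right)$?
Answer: $73984$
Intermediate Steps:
$Y{\left(t \right)} = \left(1 + t\right) \left(-5 + t + t^{2}\right)$ ($Y{\left(t \right)} = \left(t + \left(-5 + t^{2}\right)\right) \left(1 + t\right) = \left(-5 + t + t^{2}\right) \left(1 + t\right) = \left(1 + t\right) \left(-5 + t + t^{2}\right)$)
$E = 272$ ($E = \left(-5 + 6^{3} - 24 + 2 \cdot 6^{2}\right) - -13 = \left(-5 + 216 - 24 + 2 \cdot 36\right) + 13 = \left(-5 + 216 - 24 + 72\right) + 13 = 259 + 13 = 272$)
$E^{2} = 272^{2} = 73984$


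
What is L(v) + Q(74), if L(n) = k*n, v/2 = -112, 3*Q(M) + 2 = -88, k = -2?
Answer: 418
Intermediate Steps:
Q(M) = -30 (Q(M) = -⅔ + (⅓)*(-88) = -⅔ - 88/3 = -30)
v = -224 (v = 2*(-112) = -224)
L(n) = -2*n
L(v) + Q(74) = -2*(-224) - 30 = 448 - 30 = 418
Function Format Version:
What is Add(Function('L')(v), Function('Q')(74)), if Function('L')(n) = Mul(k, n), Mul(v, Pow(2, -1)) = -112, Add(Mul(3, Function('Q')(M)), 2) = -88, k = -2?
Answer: 418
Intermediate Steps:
Function('Q')(M) = -30 (Function('Q')(M) = Add(Rational(-2, 3), Mul(Rational(1, 3), -88)) = Add(Rational(-2, 3), Rational(-88, 3)) = -30)
v = -224 (v = Mul(2, -112) = -224)
Function('L')(n) = Mul(-2, n)
Add(Function('L')(v), Function('Q')(74)) = Add(Mul(-2, -224), -30) = Add(448, -30) = 418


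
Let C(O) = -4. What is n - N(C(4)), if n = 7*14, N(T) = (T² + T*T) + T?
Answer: 70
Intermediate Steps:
N(T) = T + 2*T² (N(T) = (T² + T²) + T = 2*T² + T = T + 2*T²)
n = 98
n - N(C(4)) = 98 - (-4)*(1 + 2*(-4)) = 98 - (-4)*(1 - 8) = 98 - (-4)*(-7) = 98 - 1*28 = 98 - 28 = 70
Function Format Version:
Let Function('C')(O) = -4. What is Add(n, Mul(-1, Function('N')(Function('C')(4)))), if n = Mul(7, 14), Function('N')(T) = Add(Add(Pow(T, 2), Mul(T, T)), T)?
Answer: 70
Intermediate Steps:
Function('N')(T) = Add(T, Mul(2, Pow(T, 2))) (Function('N')(T) = Add(Add(Pow(T, 2), Pow(T, 2)), T) = Add(Mul(2, Pow(T, 2)), T) = Add(T, Mul(2, Pow(T, 2))))
n = 98
Add(n, Mul(-1, Function('N')(Function('C')(4)))) = Add(98, Mul(-1, Mul(-4, Add(1, Mul(2, -4))))) = Add(98, Mul(-1, Mul(-4, Add(1, -8)))) = Add(98, Mul(-1, Mul(-4, -7))) = Add(98, Mul(-1, 28)) = Add(98, -28) = 70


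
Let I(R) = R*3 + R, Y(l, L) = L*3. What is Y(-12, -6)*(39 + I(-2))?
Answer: -558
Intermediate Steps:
Y(l, L) = 3*L
I(R) = 4*R (I(R) = 3*R + R = 4*R)
Y(-12, -6)*(39 + I(-2)) = (3*(-6))*(39 + 4*(-2)) = -18*(39 - 8) = -18*31 = -558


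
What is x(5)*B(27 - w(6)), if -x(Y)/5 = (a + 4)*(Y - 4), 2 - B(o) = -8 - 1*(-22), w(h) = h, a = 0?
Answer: 240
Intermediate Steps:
B(o) = -12 (B(o) = 2 - (-8 - 1*(-22)) = 2 - (-8 + 22) = 2 - 1*14 = 2 - 14 = -12)
x(Y) = 80 - 20*Y (x(Y) = -5*(0 + 4)*(Y - 4) = -20*(-4 + Y) = -5*(-16 + 4*Y) = 80 - 20*Y)
x(5)*B(27 - w(6)) = (80 - 20*5)*(-12) = (80 - 100)*(-12) = -20*(-12) = 240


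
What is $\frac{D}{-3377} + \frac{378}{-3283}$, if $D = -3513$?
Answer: $\frac{1465239}{1583813} \approx 0.92513$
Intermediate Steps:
$\frac{D}{-3377} + \frac{378}{-3283} = - \frac{3513}{-3377} + \frac{378}{-3283} = \left(-3513\right) \left(- \frac{1}{3377}\right) + 378 \left(- \frac{1}{3283}\right) = \frac{3513}{3377} - \frac{54}{469} = \frac{1465239}{1583813}$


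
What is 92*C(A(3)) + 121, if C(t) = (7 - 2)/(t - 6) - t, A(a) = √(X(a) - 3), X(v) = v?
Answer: 133/3 ≈ 44.333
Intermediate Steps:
A(a) = √(-3 + a) (A(a) = √(a - 3) = √(-3 + a))
C(t) = -t + 5/(-6 + t) (C(t) = 5/(-6 + t) - t = -t + 5/(-6 + t))
92*C(A(3)) + 121 = 92*((5 - (√(-3 + 3))² + 6*√(-3 + 3))/(-6 + √(-3 + 3))) + 121 = 92*((5 - (√0)² + 6*√0)/(-6 + √0)) + 121 = 92*((5 - 1*0² + 6*0)/(-6 + 0)) + 121 = 92*((5 - 1*0 + 0)/(-6)) + 121 = 92*(-(5 + 0 + 0)/6) + 121 = 92*(-⅙*5) + 121 = 92*(-⅚) + 121 = -230/3 + 121 = 133/3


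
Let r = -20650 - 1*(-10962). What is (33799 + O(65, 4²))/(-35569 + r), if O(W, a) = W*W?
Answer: -38024/45257 ≈ -0.84018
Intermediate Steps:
O(W, a) = W²
r = -9688 (r = -20650 + 10962 = -9688)
(33799 + O(65, 4²))/(-35569 + r) = (33799 + 65²)/(-35569 - 9688) = (33799 + 4225)/(-45257) = 38024*(-1/45257) = -38024/45257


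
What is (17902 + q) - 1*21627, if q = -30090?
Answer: -33815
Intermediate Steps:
(17902 + q) - 1*21627 = (17902 - 30090) - 1*21627 = -12188 - 21627 = -33815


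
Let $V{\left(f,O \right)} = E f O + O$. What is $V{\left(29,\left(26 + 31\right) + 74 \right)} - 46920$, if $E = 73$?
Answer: $230538$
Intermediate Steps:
$V{\left(f,O \right)} = O + 73 O f$ ($V{\left(f,O \right)} = 73 f O + O = 73 O f + O = O + 73 O f$)
$V{\left(29,\left(26 + 31\right) + 74 \right)} - 46920 = \left(\left(26 + 31\right) + 74\right) \left(1 + 73 \cdot 29\right) - 46920 = \left(57 + 74\right) \left(1 + 2117\right) - 46920 = 131 \cdot 2118 - 46920 = 277458 - 46920 = 230538$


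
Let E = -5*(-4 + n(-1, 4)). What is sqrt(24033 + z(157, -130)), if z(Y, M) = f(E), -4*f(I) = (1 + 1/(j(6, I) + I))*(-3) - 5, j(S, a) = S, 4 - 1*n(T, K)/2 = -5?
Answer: sqrt(6152957)/16 ≈ 155.03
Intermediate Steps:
n(T, K) = 18 (n(T, K) = 8 - 2*(-5) = 8 + 10 = 18)
E = -70 (E = -5*(-4 + 18) = -5*14 = -70)
f(I) = 2 + 3/(4*(6 + I)) (f(I) = -((1 + 1/(6 + I))*(-3) - 5)/4 = -((-3 - 3/(6 + I)) - 5)/4 = -(-8 - 3/(6 + I))/4 = 2 + 3/(4*(6 + I)))
z(Y, M) = 509/256 (z(Y, M) = (51 + 8*(-70))/(4*(6 - 70)) = (1/4)*(51 - 560)/(-64) = (1/4)*(-1/64)*(-509) = 509/256)
sqrt(24033 + z(157, -130)) = sqrt(24033 + 509/256) = sqrt(6152957/256) = sqrt(6152957)/16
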